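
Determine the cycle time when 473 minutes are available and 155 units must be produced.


Cycle time = available time / demand
= 473 / 155
= 3.05 min/unit


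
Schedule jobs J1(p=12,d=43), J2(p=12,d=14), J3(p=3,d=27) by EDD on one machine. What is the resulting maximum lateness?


EDD order: J2 → J3 → J1
Completion and lateness:
  J2: C=12, d=14, L=12-14=-2
  J3: C=15, d=27, L=15-27=-12
  J1: C=27, d=43, L=27-43=-16
Lmax = max(-2, -12, -16)
= -2


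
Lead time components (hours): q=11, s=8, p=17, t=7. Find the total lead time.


Lead time = queue + setup + processing + transit
= 11 + 8 + 17 + 7
= 43 hours


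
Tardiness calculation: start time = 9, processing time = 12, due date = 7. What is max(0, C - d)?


Completion = start + processing = 9 + 12 = 21
Tardiness = max(0, C - d) = max(0, 21 - 7)
= max(0, 14)
= 14


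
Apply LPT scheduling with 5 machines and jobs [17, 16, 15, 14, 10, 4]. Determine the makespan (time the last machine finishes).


Jobs (LPT sorted): [17, 16, 15, 14, 10, 4]
Machines: 5
  J=17 → Machine 1 (load: 0+17=17)
  J=16 → Machine 2 (load: 0+16=16)
  J=15 → Machine 3 (load: 0+15=15)
  J=14 → Machine 4 (load: 0+14=14)
  J=10 → Machine 5 (load: 0+10=10)
  J=4 → Machine 5 (load: 10+4=14)
Machine loads: [17, 16, 15, 14, 14]
Makespan = max = 17 time units


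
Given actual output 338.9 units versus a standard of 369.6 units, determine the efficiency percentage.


Efficiency = (actual / standard) × 100
= (338.9 / 369.6) × 100
= 91.7%


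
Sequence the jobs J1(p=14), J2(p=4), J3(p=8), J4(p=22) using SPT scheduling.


SPT: sort by shortest processing time
  J2: p=4
  J3: p=8
  J1: p=14
  J4: p=22
Order: J2 → J3 → J1 → J4


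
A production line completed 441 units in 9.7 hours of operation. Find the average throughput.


Throughput = units / time
= 441 / 9.7
= 45.5 units/hour


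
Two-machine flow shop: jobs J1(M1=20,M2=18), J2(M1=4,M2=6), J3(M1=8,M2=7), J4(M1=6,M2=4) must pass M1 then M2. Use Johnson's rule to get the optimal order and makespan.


Johnson's rule:
Group 1 (M1≤M2, sort by M1): ['J2']
Group 2 (M1>M2, sort desc M2): ['J1', 'J3', 'J4']
Sequence: J2 → J1 → J3 → J4
Makespan calculation:
  J2: M1 done=4, M2 done=10
  J1: M1 done=24, M2 done=42
  J3: M1 done=32, M2 done=49
  J4: M1 done=38, M2 done=53
= Sequence: J2 → J1 → J3 → J4, Makespan: 53


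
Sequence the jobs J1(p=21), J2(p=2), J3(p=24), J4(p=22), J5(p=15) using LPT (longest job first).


LPT: sort by longest processing time first
  J3: p=24
  J4: p=22
  J1: p=21
  J5: p=15
  J2: p=2
Order: J3 → J4 → J1 → J5 → J2


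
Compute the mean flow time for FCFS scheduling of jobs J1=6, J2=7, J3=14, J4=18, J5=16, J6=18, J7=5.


Completion times:
  J1: completes at 6
  J2: completes at 13
  J3: completes at 27
  J4: completes at 45
  J5: completes at 61
  J6: completes at 79
  J7: completes at 84
Sum = 315
Average = 315/7
= 45.00


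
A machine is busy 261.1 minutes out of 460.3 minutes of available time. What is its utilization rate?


Utilization = busy / total × 100
= 261.1 / 460.3 × 100
= 56.7%


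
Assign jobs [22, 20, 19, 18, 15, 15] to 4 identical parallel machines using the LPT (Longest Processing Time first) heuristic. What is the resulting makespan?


Jobs (LPT sorted): [22, 20, 19, 18, 15, 15]
Machines: 4
  J=22 → Machine 1 (load: 0+22=22)
  J=20 → Machine 2 (load: 0+20=20)
  J=19 → Machine 3 (load: 0+19=19)
  J=18 → Machine 4 (load: 0+18=18)
  J=15 → Machine 4 (load: 18+15=33)
  J=15 → Machine 3 (load: 19+15=34)
Machine loads: [22, 20, 34, 33]
Makespan = max = 34 time units


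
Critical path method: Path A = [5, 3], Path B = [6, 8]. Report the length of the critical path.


Path A: 5 + 3 = 8
Path B: 6 + 8 = 14
Critical path = longest = max(8, 14)
= 14 (Path B)


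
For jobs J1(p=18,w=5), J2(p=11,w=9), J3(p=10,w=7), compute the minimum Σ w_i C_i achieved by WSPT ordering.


WSPT order (by p/w): J2 → J3 → J1
  J2: C=11, w·C=9×11=99
  J3: C=21, w·C=7×21=147
  J1: C=39, w·C=5×39=195
Σ w·C = 441
= 441


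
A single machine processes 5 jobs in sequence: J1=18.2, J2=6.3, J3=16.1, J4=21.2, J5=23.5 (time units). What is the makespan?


Sequential makespan: sum all processing times
= 18.2 + 6.3 + 16.1 + 21.2 + 23.5
= 85.3 time units


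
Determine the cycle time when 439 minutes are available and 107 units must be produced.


Cycle time = available time / demand
= 439 / 107
= 4.10 min/unit


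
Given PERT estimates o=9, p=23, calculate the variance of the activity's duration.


σ² = ((p - o) / 6)² = (p - o)² / 36
= (23 - 9)² / 36
= 14² / 36
= 196 / 36
= 5.4444


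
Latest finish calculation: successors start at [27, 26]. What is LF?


LF = min of all successor start times
Successors start at: [27, 26]
LF = min(27, 26)
= 26


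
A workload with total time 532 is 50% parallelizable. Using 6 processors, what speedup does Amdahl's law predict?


Amdahl's law: T_p = T × ((1-p) + p/N)
= 532 × ((1-0.5) + 0.5/6)
= 532 × (0.50 + 0.0833)
= 532 × 0.5833
= 310.33
Speedup = 532/310.33
= 1.71×


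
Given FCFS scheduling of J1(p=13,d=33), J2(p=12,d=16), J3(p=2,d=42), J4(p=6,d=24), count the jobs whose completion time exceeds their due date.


Completion vs due date:
  J1: C=13, d=33 → on time
  J2: C=25, d=16 → TARDY
  J3: C=27, d=42 → on time
  J4: C=33, d=24 → TARDY
Tardy jobs: J2, J4
Count = 2


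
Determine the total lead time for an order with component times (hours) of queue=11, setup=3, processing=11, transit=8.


Lead time = queue + setup + processing + transit
= 11 + 3 + 11 + 8
= 33 hours


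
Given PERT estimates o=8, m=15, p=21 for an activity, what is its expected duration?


te = (o + 4m + p) / 6
= (8 + 4×15 + 21) / 6
= (8 + 60 + 21) / 6
= 89 / 6
= 14.83


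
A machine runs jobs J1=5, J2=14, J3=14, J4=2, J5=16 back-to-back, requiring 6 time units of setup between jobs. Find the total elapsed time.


Makespan = Σ processing + (n-1) × setup
= (5 + 14 + 14 + 2 + 16) + (5-1)×6
= 51 + 24
= 75 time units


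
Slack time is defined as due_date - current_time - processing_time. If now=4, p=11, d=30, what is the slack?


Slack = due - current_time - processing
= 30 - 4 - 11
= 15


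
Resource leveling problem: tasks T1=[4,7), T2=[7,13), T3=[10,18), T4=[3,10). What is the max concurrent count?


Check each time point for overlaps:
  t=4: 2 tasks active (T1, T4)
Max concurrent = 2


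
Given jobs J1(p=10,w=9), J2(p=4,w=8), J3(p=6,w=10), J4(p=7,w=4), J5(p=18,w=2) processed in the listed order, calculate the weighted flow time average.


Completion times:
  J1: C=10, w×C=9×10=90
  J2: C=14, w×C=8×14=112
  J3: C=20, w×C=10×20=200
  J4: C=27, w×C=4×27=108
  J5: C=45, w×C=2×45=90
Sum w×C = 600
Sum w = 33
Weighted avg = 600/33
= 18.18


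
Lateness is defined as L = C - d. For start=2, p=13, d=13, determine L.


Completion = 2 + 13 = 15
Lateness = C - d = 15 - 13
= 2


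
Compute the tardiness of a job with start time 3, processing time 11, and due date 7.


Completion = start + processing = 3 + 11 = 14
Tardiness = max(0, C - d) = max(0, 14 - 7)
= max(0, 7)
= 7


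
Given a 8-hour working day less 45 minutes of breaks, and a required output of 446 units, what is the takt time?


Available = 8×60 - 45 = 435 min
Takt time = 435 / 446
= 0.98 min/unit


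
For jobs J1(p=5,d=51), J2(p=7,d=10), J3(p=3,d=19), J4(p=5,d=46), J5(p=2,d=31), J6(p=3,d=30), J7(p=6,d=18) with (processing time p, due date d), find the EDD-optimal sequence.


EDD: sort by earliest due date
  J2: d=10, p=7
  J7: d=18, p=6
  J3: d=19, p=3
  J6: d=30, p=3
  J5: d=31, p=2
  J4: d=46, p=5
  J1: d=51, p=5
Order: J2 → J7 → J3 → J6 → J5 → J4 → J1


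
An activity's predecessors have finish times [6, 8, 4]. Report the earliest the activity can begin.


ES = max of all predecessor completion times
Predecessors: [6, 8, 4]
ES = max(6, 8, 4)
= 8


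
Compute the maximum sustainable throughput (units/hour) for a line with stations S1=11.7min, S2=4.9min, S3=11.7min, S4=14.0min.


Bottleneck = longest station time
Station times: [11.7, 4.9, 11.7, 14.0]
Max = 14.0 min
Rate = 60 / 14.0
= 4.29 units/hour (bottleneck: 14.0min)


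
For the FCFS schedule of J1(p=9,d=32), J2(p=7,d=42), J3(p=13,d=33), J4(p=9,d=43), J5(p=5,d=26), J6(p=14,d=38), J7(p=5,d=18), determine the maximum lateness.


Lateness per job (L = C - d):
  J1: C=9, d=32, L=-23
  J2: C=16, d=42, L=-26
  J3: C=29, d=33, L=-4
  J4: C=38, d=43, L=-5
  J5: C=43, d=26, L=17
  J6: C=57, d=38, L=19
  J7: C=62, d=18, L=44
Lmax = max(-23, -26, -4, -5, 17, 19, 44)
= 44


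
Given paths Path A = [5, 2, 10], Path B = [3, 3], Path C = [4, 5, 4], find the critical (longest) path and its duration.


Path A: 5 + 2 + 10 = 17
Path B: 3 + 3 = 6
Path C: 4 + 5 + 4 = 13
Critical path = longest = max(17, 6, 13)
= 17 (Path A)


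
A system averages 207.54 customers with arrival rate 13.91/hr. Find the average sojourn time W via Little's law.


Little's law: L = λW → W = L / λ
= 207.54 / 13.91
= 14.92 hours


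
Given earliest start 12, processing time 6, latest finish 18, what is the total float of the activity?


EF = ES + duration = 12 + 6 = 18
LS = LF - duration = 18 - 6 = 12
Total Float = LF - EF = 18 - 18
(or LS - ES = 12 - 12)
= 0


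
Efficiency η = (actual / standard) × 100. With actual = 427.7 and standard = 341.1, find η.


Efficiency = (actual / standard) × 100
= (427.7 / 341.1) × 100
= 125.4%


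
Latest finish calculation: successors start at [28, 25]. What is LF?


LF = min of all successor start times
Successors start at: [28, 25]
LF = min(28, 25)
= 25


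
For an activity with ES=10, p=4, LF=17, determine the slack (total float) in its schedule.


EF = ES + duration = 10 + 4 = 14
LS = LF - duration = 17 - 4 = 13
Total Float = LF - EF = 17 - 14
(or LS - ES = 13 - 10)
= 3


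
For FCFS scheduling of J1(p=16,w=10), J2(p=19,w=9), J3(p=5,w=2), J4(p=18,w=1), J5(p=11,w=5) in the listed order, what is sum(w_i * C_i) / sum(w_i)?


Completion times:
  J1: C=16, w×C=10×16=160
  J2: C=35, w×C=9×35=315
  J3: C=40, w×C=2×40=80
  J4: C=58, w×C=1×58=58
  J5: C=69, w×C=5×69=345
Sum w×C = 958
Sum w = 27
Weighted avg = 958/27
= 35.48


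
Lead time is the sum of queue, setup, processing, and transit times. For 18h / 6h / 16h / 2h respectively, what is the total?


Lead time = queue + setup + processing + transit
= 18 + 6 + 16 + 2
= 42 hours


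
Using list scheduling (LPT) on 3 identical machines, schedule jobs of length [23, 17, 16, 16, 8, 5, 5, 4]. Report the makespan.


Jobs (LPT sorted): [23, 17, 16, 16, 8, 5, 5, 4]
Machines: 3
  J=23 → Machine 1 (load: 0+23=23)
  J=17 → Machine 2 (load: 0+17=17)
  J=16 → Machine 3 (load: 0+16=16)
  J=16 → Machine 3 (load: 16+16=32)
  J=8 → Machine 2 (load: 17+8=25)
  J=5 → Machine 1 (load: 23+5=28)
  J=5 → Machine 2 (load: 25+5=30)
  J=4 → Machine 1 (load: 28+4=32)
Machine loads: [32, 30, 32]
Makespan = max = 32 time units


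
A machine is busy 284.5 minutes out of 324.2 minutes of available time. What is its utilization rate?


Utilization = busy / total × 100
= 284.5 / 324.2 × 100
= 87.8%


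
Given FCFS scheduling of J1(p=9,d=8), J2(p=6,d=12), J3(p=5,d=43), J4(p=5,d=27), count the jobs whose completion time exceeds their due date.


Completion vs due date:
  J1: C=9, d=8 → TARDY
  J2: C=15, d=12 → TARDY
  J3: C=20, d=43 → on time
  J4: C=25, d=27 → on time
Tardy jobs: J1, J2
Count = 2


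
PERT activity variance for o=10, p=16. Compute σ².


σ² = ((p - o) / 6)² = (p - o)² / 36
= (16 - 10)² / 36
= 6² / 36
= 36 / 36
= 1.0000


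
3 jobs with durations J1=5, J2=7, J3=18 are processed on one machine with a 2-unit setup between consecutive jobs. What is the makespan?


Makespan = Σ processing + (n-1) × setup
= (5 + 7 + 18) + (3-1)×2
= 30 + 4
= 34 time units


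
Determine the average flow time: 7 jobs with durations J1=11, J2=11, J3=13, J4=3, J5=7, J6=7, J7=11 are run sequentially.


Completion times:
  J1: completes at 11
  J2: completes at 22
  J3: completes at 35
  J4: completes at 38
  J5: completes at 45
  J6: completes at 52
  J7: completes at 63
Sum = 266
Average = 266/7
= 38.00


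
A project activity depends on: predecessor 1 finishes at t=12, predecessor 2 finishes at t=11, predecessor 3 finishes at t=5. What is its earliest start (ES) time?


ES = max of all predecessor completion times
Predecessors: [12, 11, 5]
ES = max(12, 11, 5)
= 12


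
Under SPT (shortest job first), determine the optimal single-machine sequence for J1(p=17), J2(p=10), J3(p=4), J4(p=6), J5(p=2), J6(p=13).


SPT: sort by shortest processing time
  J5: p=2
  J3: p=4
  J4: p=6
  J2: p=10
  J6: p=13
  J1: p=17
Order: J5 → J3 → J4 → J2 → J6 → J1


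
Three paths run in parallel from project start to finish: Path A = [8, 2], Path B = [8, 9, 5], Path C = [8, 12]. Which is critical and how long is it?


Path A: 8 + 2 = 10
Path B: 8 + 9 + 5 = 22
Path C: 8 + 12 = 20
Critical path = longest = max(10, 22, 20)
= 22 (Path B)


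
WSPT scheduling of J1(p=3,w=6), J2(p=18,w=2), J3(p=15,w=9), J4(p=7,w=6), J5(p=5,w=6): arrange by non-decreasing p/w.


WSPT (Smith's rule): sort by p/w ascending
  J1: p/w = 3/6 = 0.500
  J5: p/w = 5/6 = 0.833
  J4: p/w = 7/6 = 1.167
  J3: p/w = 15/9 = 1.667
  J2: p/w = 18/2 = 9.000
Order: J1 → J5 → J4 → J3 → J2


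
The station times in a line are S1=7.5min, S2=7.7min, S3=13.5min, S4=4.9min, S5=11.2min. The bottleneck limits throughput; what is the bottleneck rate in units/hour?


Bottleneck = longest station time
Station times: [7.5, 7.7, 13.5, 4.9, 11.2]
Max = 13.5 min
Rate = 60 / 13.5
= 4.44 units/hour (bottleneck: 13.5min)


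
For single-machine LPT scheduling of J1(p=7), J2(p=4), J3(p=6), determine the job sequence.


LPT: sort by longest processing time first
  J1: p=7
  J3: p=6
  J2: p=4
Order: J1 → J3 → J2


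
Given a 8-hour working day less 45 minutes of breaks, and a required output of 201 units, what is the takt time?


Available = 8×60 - 45 = 435 min
Takt time = 435 / 201
= 2.16 min/unit


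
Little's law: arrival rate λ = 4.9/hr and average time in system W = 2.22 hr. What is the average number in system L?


Little's law: L = λ × W
= 4.9 × 2.22
= 10.88


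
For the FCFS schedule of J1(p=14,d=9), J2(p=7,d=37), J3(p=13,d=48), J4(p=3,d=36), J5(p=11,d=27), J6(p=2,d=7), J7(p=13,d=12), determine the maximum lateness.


Lateness per job (L = C - d):
  J1: C=14, d=9, L=5
  J2: C=21, d=37, L=-16
  J3: C=34, d=48, L=-14
  J4: C=37, d=36, L=1
  J5: C=48, d=27, L=21
  J6: C=50, d=7, L=43
  J7: C=63, d=12, L=51
Lmax = max(5, -16, -14, 1, 21, 43, 51)
= 51


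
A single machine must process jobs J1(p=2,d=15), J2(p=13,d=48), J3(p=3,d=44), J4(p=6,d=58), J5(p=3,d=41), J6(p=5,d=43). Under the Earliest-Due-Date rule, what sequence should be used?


EDD: sort by earliest due date
  J1: d=15, p=2
  J5: d=41, p=3
  J6: d=43, p=5
  J3: d=44, p=3
  J2: d=48, p=13
  J4: d=58, p=6
Order: J1 → J5 → J6 → J3 → J2 → J4


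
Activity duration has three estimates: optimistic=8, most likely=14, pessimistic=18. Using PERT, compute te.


te = (o + 4m + p) / 6
= (8 + 4×14 + 18) / 6
= (8 + 56 + 18) / 6
= 82 / 6
= 13.67


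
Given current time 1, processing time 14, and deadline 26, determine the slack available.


Slack = due - current_time - processing
= 26 - 1 - 14
= 11


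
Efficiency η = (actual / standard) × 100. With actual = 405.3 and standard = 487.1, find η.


Efficiency = (actual / standard) × 100
= (405.3 / 487.1) × 100
= 83.2%


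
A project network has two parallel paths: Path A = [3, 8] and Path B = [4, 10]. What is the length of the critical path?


Path A: 3 + 8 = 11
Path B: 4 + 10 = 14
Critical path = longest = max(11, 14)
= 14 (Path B)


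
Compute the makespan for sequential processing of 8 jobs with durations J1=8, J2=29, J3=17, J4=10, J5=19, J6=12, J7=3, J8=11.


Sequential makespan: sum all processing times
= 8 + 29 + 17 + 10 + 19 + 12 + 3 + 11
= 109 time units


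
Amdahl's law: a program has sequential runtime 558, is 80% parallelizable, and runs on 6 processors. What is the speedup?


Amdahl's law: T_p = T × ((1-p) + p/N)
= 558 × ((1-0.8) + 0.8/6)
= 558 × (0.20 + 0.1333)
= 558 × 0.3333
= 186.00
Speedup = 558/186.00
= 3.00×


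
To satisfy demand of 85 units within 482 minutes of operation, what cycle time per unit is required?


Cycle time = available time / demand
= 482 / 85
= 5.67 min/unit


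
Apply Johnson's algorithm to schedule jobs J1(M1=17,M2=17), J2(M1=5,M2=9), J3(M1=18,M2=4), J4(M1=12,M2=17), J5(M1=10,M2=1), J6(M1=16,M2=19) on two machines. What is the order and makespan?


Johnson's rule:
Group 1 (M1≤M2, sort by M1): ['J2', 'J4', 'J6', 'J1']
Group 2 (M1>M2, sort desc M2): ['J3', 'J5']
Sequence: J2 → J4 → J6 → J1 → J3 → J5
Makespan calculation:
  J2: M1 done=5, M2 done=14
  J4: M1 done=17, M2 done=34
  J6: M1 done=33, M2 done=53
  J1: M1 done=50, M2 done=70
  J3: M1 done=68, M2 done=74
  J5: M1 done=78, M2 done=79
= Sequence: J2 → J4 → J6 → J1 → J3 → J5, Makespan: 79


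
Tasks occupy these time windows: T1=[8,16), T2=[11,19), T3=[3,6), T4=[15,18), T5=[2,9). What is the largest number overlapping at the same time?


Check each time point for overlaps:
  t=15: 3 tasks active (T1, T2, T4)
Max concurrent = 3


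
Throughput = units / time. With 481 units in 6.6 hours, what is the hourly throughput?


Throughput = units / time
= 481 / 6.6
= 72.9 units/hour


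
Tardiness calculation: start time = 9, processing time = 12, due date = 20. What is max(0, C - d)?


Completion = start + processing = 9 + 12 = 21
Tardiness = max(0, C - d) = max(0, 21 - 20)
= max(0, 1)
= 1


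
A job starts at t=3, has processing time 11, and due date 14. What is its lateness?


Completion = 3 + 11 = 14
Lateness = C - d = 14 - 14
= 0


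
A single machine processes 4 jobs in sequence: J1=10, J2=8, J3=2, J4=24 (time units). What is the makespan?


Sequential makespan: sum all processing times
= 10 + 8 + 2 + 24
= 44 time units


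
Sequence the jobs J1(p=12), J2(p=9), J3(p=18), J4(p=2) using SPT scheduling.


SPT: sort by shortest processing time
  J4: p=2
  J2: p=9
  J1: p=12
  J3: p=18
Order: J4 → J2 → J1 → J3


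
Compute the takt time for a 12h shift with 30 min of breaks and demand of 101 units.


Available = 12×60 - 30 = 690 min
Takt time = 690 / 101
= 6.83 min/unit


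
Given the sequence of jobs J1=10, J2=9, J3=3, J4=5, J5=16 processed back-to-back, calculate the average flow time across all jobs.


Completion times:
  J1: completes at 10
  J2: completes at 19
  J3: completes at 22
  J4: completes at 27
  J5: completes at 43
Sum = 121
Average = 121/5
= 24.20


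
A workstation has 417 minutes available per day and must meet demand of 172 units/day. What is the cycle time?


Cycle time = available time / demand
= 417 / 172
= 2.42 min/unit


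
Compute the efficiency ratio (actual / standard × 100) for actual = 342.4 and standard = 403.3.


Efficiency = (actual / standard) × 100
= (342.4 / 403.3) × 100
= 84.9%


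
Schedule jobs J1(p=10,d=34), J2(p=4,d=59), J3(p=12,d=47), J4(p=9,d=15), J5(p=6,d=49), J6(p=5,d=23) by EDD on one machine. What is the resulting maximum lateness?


EDD order: J4 → J6 → J1 → J3 → J5 → J2
Completion and lateness:
  J4: C=9, d=15, L=9-15=-6
  J6: C=14, d=23, L=14-23=-9
  J1: C=24, d=34, L=24-34=-10
  J3: C=36, d=47, L=36-47=-11
  J5: C=42, d=49, L=42-49=-7
  J2: C=46, d=59, L=46-59=-13
Lmax = max(-6, -9, -10, -11, -7, -13)
= -6


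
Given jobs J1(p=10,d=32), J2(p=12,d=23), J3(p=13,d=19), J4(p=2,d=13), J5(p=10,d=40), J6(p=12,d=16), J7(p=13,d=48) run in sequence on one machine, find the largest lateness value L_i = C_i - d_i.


Lateness per job (L = C - d):
  J1: C=10, d=32, L=-22
  J2: C=22, d=23, L=-1
  J3: C=35, d=19, L=16
  J4: C=37, d=13, L=24
  J5: C=47, d=40, L=7
  J6: C=59, d=16, L=43
  J7: C=72, d=48, L=24
Lmax = max(-22, -1, 16, 24, 7, 43, 24)
= 43


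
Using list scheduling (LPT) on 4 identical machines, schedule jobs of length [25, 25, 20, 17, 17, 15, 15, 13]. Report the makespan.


Jobs (LPT sorted): [25, 25, 20, 17, 17, 15, 15, 13]
Machines: 4
  J=25 → Machine 1 (load: 0+25=25)
  J=25 → Machine 2 (load: 0+25=25)
  J=20 → Machine 3 (load: 0+20=20)
  J=17 → Machine 4 (load: 0+17=17)
  J=17 → Machine 4 (load: 17+17=34)
  J=15 → Machine 3 (load: 20+15=35)
  J=15 → Machine 1 (load: 25+15=40)
  J=13 → Machine 2 (load: 25+13=38)
Machine loads: [40, 38, 35, 34]
Makespan = max = 40 time units


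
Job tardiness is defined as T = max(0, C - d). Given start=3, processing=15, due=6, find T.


Completion = start + processing = 3 + 15 = 18
Tardiness = max(0, C - d) = max(0, 18 - 6)
= max(0, 12)
= 12


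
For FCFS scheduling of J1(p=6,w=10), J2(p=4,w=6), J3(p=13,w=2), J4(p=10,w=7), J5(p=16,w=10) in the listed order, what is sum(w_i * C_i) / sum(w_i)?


Completion times:
  J1: C=6, w×C=10×6=60
  J2: C=10, w×C=6×10=60
  J3: C=23, w×C=2×23=46
  J4: C=33, w×C=7×33=231
  J5: C=49, w×C=10×49=490
Sum w×C = 887
Sum w = 35
Weighted avg = 887/35
= 25.34


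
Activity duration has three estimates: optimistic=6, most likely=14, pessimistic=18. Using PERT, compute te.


te = (o + 4m + p) / 6
= (6 + 4×14 + 18) / 6
= (6 + 56 + 18) / 6
= 80 / 6
= 13.33


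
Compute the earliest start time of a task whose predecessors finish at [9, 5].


ES = max of all predecessor completion times
Predecessors: [9, 5]
ES = max(9, 5)
= 9


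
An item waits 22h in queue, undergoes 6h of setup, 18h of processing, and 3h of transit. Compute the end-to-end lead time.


Lead time = queue + setup + processing + transit
= 22 + 6 + 18 + 3
= 49 hours


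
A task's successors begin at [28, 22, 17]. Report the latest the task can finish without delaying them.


LF = min of all successor start times
Successors start at: [28, 22, 17]
LF = min(28, 22, 17)
= 17


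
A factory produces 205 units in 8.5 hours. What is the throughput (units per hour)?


Throughput = units / time
= 205 / 8.5
= 24.1 units/hour


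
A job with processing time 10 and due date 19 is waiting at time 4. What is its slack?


Slack = due - current_time - processing
= 19 - 4 - 10
= 5


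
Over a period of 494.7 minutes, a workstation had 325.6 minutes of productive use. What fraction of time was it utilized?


Utilization = busy / total × 100
= 325.6 / 494.7 × 100
= 65.8%


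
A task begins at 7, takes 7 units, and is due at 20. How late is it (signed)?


Completion = 7 + 7 = 14
Lateness = C - d = 14 - 20
= -6


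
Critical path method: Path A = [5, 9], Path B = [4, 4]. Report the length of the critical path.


Path A: 5 + 9 = 14
Path B: 4 + 4 = 8
Critical path = longest = max(14, 8)
= 14 (Path A)


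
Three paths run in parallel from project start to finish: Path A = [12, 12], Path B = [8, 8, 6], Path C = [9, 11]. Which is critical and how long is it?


Path A: 12 + 12 = 24
Path B: 8 + 8 + 6 = 22
Path C: 9 + 11 = 20
Critical path = longest = max(24, 22, 20)
= 24 (Path A)


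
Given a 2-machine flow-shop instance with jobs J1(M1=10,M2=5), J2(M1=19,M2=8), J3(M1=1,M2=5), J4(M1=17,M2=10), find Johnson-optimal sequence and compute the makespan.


Johnson's rule:
Group 1 (M1≤M2, sort by M1): ['J3']
Group 2 (M1>M2, sort desc M2): ['J4', 'J2', 'J1']
Sequence: J3 → J4 → J2 → J1
Makespan calculation:
  J3: M1 done=1, M2 done=6
  J4: M1 done=18, M2 done=28
  J2: M1 done=37, M2 done=45
  J1: M1 done=47, M2 done=52
= Sequence: J3 → J4 → J2 → J1, Makespan: 52


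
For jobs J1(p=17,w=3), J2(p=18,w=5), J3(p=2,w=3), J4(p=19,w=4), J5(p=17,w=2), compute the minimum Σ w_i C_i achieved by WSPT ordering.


WSPT order (by p/w): J3 → J2 → J4 → J1 → J5
  J3: C=2, w·C=3×2=6
  J2: C=20, w·C=5×20=100
  J4: C=39, w·C=4×39=156
  J1: C=56, w·C=3×56=168
  J5: C=73, w·C=2×73=146
Σ w·C = 576
= 576


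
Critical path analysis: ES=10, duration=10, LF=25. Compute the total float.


EF = ES + duration = 10 + 10 = 20
LS = LF - duration = 25 - 10 = 15
Total Float = LF - EF = 25 - 20
(or LS - ES = 15 - 10)
= 5


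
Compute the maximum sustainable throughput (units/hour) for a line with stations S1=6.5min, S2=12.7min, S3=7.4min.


Bottleneck = longest station time
Station times: [6.5, 12.7, 7.4]
Max = 12.7 min
Rate = 60 / 12.7
= 4.72 units/hour (bottleneck: 12.7min)


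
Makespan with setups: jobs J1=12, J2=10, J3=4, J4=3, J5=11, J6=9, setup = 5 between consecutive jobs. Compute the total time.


Makespan = Σ processing + (n-1) × setup
= (12 + 10 + 4 + 3 + 11 + 9) + (6-1)×5
= 49 + 25
= 74 time units


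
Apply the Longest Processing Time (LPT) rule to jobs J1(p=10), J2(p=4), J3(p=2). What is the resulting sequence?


LPT: sort by longest processing time first
  J1: p=10
  J2: p=4
  J3: p=2
Order: J1 → J2 → J3


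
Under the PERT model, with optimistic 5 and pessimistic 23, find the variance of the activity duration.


σ² = ((p - o) / 6)² = (p - o)² / 36
= (23 - 5)² / 36
= 18² / 36
= 324 / 36
= 9.0000


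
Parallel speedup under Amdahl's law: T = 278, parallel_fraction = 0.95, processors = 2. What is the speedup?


Amdahl's law: T_p = T × ((1-p) + p/N)
= 278 × ((1-0.95) + 0.95/2)
= 278 × (0.05 + 0.4750)
= 278 × 0.5250
= 145.95
Speedup = 278/145.95
= 1.90×


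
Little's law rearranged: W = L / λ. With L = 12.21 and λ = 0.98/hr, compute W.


Little's law: L = λW → W = L / λ
= 12.21 / 0.98
= 12.46 hours


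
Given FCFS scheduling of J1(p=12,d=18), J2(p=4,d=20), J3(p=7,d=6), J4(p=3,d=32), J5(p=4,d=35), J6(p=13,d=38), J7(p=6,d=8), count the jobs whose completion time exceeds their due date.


Completion vs due date:
  J1: C=12, d=18 → on time
  J2: C=16, d=20 → on time
  J3: C=23, d=6 → TARDY
  J4: C=26, d=32 → on time
  J5: C=30, d=35 → on time
  J6: C=43, d=38 → TARDY
  J7: C=49, d=8 → TARDY
Tardy jobs: J3, J6, J7
Count = 3


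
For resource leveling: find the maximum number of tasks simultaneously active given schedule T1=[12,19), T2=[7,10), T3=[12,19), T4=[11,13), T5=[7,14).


Check each time point for overlaps:
  t=12: 4 tasks active (T1, T3, T4, T5)
Max concurrent = 4


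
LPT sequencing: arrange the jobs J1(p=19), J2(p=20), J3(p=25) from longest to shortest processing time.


LPT: sort by longest processing time first
  J3: p=25
  J2: p=20
  J1: p=19
Order: J3 → J2 → J1


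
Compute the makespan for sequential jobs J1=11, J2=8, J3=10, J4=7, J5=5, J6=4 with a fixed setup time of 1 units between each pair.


Makespan = Σ processing + (n-1) × setup
= (11 + 8 + 10 + 7 + 5 + 4) + (6-1)×1
= 45 + 5
= 50 time units


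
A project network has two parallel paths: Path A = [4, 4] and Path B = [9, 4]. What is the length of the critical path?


Path A: 4 + 4 = 8
Path B: 9 + 4 = 13
Critical path = longest = max(8, 13)
= 13 (Path B)


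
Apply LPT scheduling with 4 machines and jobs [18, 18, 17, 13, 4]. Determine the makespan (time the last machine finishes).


Jobs (LPT sorted): [18, 18, 17, 13, 4]
Machines: 4
  J=18 → Machine 1 (load: 0+18=18)
  J=18 → Machine 2 (load: 0+18=18)
  J=17 → Machine 3 (load: 0+17=17)
  J=13 → Machine 4 (load: 0+13=13)
  J=4 → Machine 4 (load: 13+4=17)
Machine loads: [18, 18, 17, 17]
Makespan = max = 18 time units


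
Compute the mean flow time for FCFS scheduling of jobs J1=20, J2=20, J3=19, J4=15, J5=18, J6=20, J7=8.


Completion times:
  J1: completes at 20
  J2: completes at 40
  J3: completes at 59
  J4: completes at 74
  J5: completes at 92
  J6: completes at 112
  J7: completes at 120
Sum = 517
Average = 517/7
= 73.86


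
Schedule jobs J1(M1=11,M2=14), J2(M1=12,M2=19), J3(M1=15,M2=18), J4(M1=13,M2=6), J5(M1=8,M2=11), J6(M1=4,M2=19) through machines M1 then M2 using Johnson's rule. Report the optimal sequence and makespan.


Johnson's rule:
Group 1 (M1≤M2, sort by M1): ['J6', 'J5', 'J1', 'J2', 'J3']
Group 2 (M1>M2, sort desc M2): ['J4']
Sequence: J6 → J5 → J1 → J2 → J3 → J4
Makespan calculation:
  J6: M1 done=4, M2 done=23
  J5: M1 done=12, M2 done=34
  J1: M1 done=23, M2 done=48
  J2: M1 done=35, M2 done=67
  J3: M1 done=50, M2 done=85
  J4: M1 done=63, M2 done=91
= Sequence: J6 → J5 → J1 → J2 → J3 → J4, Makespan: 91


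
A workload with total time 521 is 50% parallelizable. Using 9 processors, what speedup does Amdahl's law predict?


Amdahl's law: T_p = T × ((1-p) + p/N)
= 521 × ((1-0.5) + 0.5/9)
= 521 × (0.50 + 0.0556)
= 521 × 0.5556
= 289.44
Speedup = 521/289.44
= 1.80×


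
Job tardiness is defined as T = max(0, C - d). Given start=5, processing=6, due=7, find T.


Completion = start + processing = 5 + 6 = 11
Tardiness = max(0, C - d) = max(0, 11 - 7)
= max(0, 4)
= 4


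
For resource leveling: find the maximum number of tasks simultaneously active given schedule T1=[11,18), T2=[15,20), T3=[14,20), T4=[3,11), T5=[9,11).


Check each time point for overlaps:
  t=15: 3 tasks active (T1, T2, T3)
Max concurrent = 3


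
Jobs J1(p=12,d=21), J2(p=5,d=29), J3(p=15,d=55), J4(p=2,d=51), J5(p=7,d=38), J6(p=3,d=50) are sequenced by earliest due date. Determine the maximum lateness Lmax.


EDD order: J1 → J2 → J5 → J6 → J4 → J3
Completion and lateness:
  J1: C=12, d=21, L=12-21=-9
  J2: C=17, d=29, L=17-29=-12
  J5: C=24, d=38, L=24-38=-14
  J6: C=27, d=50, L=27-50=-23
  J4: C=29, d=51, L=29-51=-22
  J3: C=44, d=55, L=44-55=-11
Lmax = max(-9, -12, -14, -23, -22, -11)
= -9


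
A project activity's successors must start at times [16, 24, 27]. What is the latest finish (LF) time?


LF = min of all successor start times
Successors start at: [16, 24, 27]
LF = min(16, 24, 27)
= 16


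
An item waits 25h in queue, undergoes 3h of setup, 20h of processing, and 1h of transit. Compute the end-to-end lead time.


Lead time = queue + setup + processing + transit
= 25 + 3 + 20 + 1
= 49 hours


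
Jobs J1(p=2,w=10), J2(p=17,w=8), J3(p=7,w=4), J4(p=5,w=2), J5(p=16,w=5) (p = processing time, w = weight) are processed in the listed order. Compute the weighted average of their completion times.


Completion times:
  J1: C=2, w×C=10×2=20
  J2: C=19, w×C=8×19=152
  J3: C=26, w×C=4×26=104
  J4: C=31, w×C=2×31=62
  J5: C=47, w×C=5×47=235
Sum w×C = 573
Sum w = 29
Weighted avg = 573/29
= 19.76


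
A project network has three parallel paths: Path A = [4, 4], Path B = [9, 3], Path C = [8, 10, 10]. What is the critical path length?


Path A: 4 + 4 = 8
Path B: 9 + 3 = 12
Path C: 8 + 10 + 10 = 28
Critical path = longest = max(8, 12, 28)
= 28 (Path C)


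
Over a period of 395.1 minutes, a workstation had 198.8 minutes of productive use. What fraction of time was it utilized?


Utilization = busy / total × 100
= 198.8 / 395.1 × 100
= 50.3%


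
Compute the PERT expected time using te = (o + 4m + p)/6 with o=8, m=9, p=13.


te = (o + 4m + p) / 6
= (8 + 4×9 + 13) / 6
= (8 + 36 + 13) / 6
= 57 / 6
= 9.50


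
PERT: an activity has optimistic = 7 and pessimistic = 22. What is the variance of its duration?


σ² = ((p - o) / 6)² = (p - o)² / 36
= (22 - 7)² / 36
= 15² / 36
= 225 / 36
= 6.2500


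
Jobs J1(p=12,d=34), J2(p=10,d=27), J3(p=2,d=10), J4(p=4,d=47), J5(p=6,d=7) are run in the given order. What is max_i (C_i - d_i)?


Lateness per job (L = C - d):
  J1: C=12, d=34, L=-22
  J2: C=22, d=27, L=-5
  J3: C=24, d=10, L=14
  J4: C=28, d=47, L=-19
  J5: C=34, d=7, L=27
Lmax = max(-22, -5, 14, -19, 27)
= 27


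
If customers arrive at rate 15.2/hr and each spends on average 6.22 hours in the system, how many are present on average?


Little's law: L = λ × W
= 15.2 × 6.22
= 94.54


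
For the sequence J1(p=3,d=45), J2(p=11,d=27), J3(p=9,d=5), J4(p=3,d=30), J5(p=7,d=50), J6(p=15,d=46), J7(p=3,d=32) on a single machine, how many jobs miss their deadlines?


Completion vs due date:
  J1: C=3, d=45 → on time
  J2: C=14, d=27 → on time
  J3: C=23, d=5 → TARDY
  J4: C=26, d=30 → on time
  J5: C=33, d=50 → on time
  J6: C=48, d=46 → TARDY
  J7: C=51, d=32 → TARDY
Tardy jobs: J3, J6, J7
Count = 3


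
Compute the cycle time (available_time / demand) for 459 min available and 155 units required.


Cycle time = available time / demand
= 459 / 155
= 2.96 min/unit


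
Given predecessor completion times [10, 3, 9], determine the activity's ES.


ES = max of all predecessor completion times
Predecessors: [10, 3, 9]
ES = max(10, 3, 9)
= 10


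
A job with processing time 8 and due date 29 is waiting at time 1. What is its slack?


Slack = due - current_time - processing
= 29 - 1 - 8
= 20


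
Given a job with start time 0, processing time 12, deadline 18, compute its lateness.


Completion = 0 + 12 = 12
Lateness = C - d = 12 - 18
= -6


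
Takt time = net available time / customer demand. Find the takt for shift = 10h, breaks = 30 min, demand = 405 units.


Available = 10×60 - 30 = 570 min
Takt time = 570 / 405
= 1.41 min/unit


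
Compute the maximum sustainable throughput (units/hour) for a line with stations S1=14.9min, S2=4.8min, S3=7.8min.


Bottleneck = longest station time
Station times: [14.9, 4.8, 7.8]
Max = 14.9 min
Rate = 60 / 14.9
= 4.03 units/hour (bottleneck: 14.9min)


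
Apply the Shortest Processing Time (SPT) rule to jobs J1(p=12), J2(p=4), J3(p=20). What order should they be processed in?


SPT: sort by shortest processing time
  J2: p=4
  J1: p=12
  J3: p=20
Order: J2 → J1 → J3


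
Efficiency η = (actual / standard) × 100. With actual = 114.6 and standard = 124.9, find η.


Efficiency = (actual / standard) × 100
= (114.6 / 124.9) × 100
= 91.8%


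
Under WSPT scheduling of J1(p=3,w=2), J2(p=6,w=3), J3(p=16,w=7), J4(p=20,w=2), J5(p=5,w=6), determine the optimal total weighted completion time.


WSPT order (by p/w): J5 → J1 → J2 → J3 → J4
  J5: C=5, w·C=6×5=30
  J1: C=8, w·C=2×8=16
  J2: C=14, w·C=3×14=42
  J3: C=30, w·C=7×30=210
  J4: C=50, w·C=2×50=100
Σ w·C = 398
= 398


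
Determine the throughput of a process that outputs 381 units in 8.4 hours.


Throughput = units / time
= 381 / 8.4
= 45.4 units/hour


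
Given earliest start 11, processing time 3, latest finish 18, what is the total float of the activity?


EF = ES + duration = 11 + 3 = 14
LS = LF - duration = 18 - 3 = 15
Total Float = LF - EF = 18 - 14
(or LS - ES = 15 - 11)
= 4


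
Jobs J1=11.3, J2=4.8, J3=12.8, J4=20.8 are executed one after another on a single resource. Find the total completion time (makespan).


Sequential makespan: sum all processing times
= 11.3 + 4.8 + 12.8 + 20.8
= 49.7 time units


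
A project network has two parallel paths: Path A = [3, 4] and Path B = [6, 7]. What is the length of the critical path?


Path A: 3 + 4 = 7
Path B: 6 + 7 = 13
Critical path = longest = max(7, 13)
= 13 (Path B)


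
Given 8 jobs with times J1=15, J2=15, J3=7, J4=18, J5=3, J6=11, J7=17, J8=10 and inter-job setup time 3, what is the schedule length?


Makespan = Σ processing + (n-1) × setup
= (15 + 15 + 7 + 18 + 3 + 11 + 17 + 10) + (8-1)×3
= 96 + 21
= 117 time units


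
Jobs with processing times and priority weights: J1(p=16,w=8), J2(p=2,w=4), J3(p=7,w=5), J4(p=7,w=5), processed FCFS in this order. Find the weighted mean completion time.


Completion times:
  J1: C=16, w×C=8×16=128
  J2: C=18, w×C=4×18=72
  J3: C=25, w×C=5×25=125
  J4: C=32, w×C=5×32=160
Sum w×C = 485
Sum w = 22
Weighted avg = 485/22
= 22.05


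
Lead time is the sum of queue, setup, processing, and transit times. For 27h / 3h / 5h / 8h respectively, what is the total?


Lead time = queue + setup + processing + transit
= 27 + 3 + 5 + 8
= 43 hours


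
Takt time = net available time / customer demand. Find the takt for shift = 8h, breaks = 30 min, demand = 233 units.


Available = 8×60 - 30 = 450 min
Takt time = 450 / 233
= 1.93 min/unit


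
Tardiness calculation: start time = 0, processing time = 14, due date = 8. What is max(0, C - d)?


Completion = start + processing = 0 + 14 = 14
Tardiness = max(0, C - d) = max(0, 14 - 8)
= max(0, 6)
= 6


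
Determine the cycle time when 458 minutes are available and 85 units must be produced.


Cycle time = available time / demand
= 458 / 85
= 5.39 min/unit


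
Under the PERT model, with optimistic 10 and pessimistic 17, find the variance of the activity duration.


σ² = ((p - o) / 6)² = (p - o)² / 36
= (17 - 10)² / 36
= 7² / 36
= 49 / 36
= 1.3611


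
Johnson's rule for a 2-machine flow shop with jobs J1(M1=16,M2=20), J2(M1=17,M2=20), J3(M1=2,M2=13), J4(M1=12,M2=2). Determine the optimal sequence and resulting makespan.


Johnson's rule:
Group 1 (M1≤M2, sort by M1): ['J3', 'J1', 'J2']
Group 2 (M1>M2, sort desc M2): ['J4']
Sequence: J3 → J1 → J2 → J4
Makespan calculation:
  J3: M1 done=2, M2 done=15
  J1: M1 done=18, M2 done=38
  J2: M1 done=35, M2 done=58
  J4: M1 done=47, M2 done=60
= Sequence: J3 → J1 → J2 → J4, Makespan: 60


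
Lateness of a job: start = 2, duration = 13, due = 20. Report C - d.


Completion = 2 + 13 = 15
Lateness = C - d = 15 - 20
= -5


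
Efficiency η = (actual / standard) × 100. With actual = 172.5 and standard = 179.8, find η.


Efficiency = (actual / standard) × 100
= (172.5 / 179.8) × 100
= 95.9%


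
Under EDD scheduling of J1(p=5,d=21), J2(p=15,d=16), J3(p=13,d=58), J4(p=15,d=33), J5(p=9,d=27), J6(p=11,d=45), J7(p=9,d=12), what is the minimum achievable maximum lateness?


EDD order: J7 → J2 → J1 → J5 → J4 → J6 → J3
Completion and lateness:
  J7: C=9, d=12, L=9-12=-3
  J2: C=24, d=16, L=24-16=8
  J1: C=29, d=21, L=29-21=8
  J5: C=38, d=27, L=38-27=11
  J4: C=53, d=33, L=53-33=20
  J6: C=64, d=45, L=64-45=19
  J3: C=77, d=58, L=77-58=19
Lmax = max(-3, 8, 8, 11, 20, 19, 19)
= 20


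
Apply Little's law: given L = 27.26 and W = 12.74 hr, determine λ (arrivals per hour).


Little's law: L = λW → λ = L / W
= 27.26 / 12.74
= 2.14 per hour


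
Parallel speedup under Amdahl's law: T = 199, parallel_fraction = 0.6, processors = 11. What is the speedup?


Amdahl's law: T_p = T × ((1-p) + p/N)
= 199 × ((1-0.6) + 0.6/11)
= 199 × (0.40 + 0.0545)
= 199 × 0.4545
= 90.45
Speedup = 199/90.45
= 2.20×


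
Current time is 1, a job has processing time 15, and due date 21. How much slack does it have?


Slack = due - current_time - processing
= 21 - 1 - 15
= 5


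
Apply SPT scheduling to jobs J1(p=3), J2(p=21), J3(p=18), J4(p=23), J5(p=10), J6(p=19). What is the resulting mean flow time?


SPT order: J1 → J5 → J3 → J6 → J2 → J4
Completion times:
  J1: C=3
  J5: C=13
  J3: C=31
  J6: C=50
  J2: C=71
  J4: C=94
Sum = 262, n = 6
Mean flow = 262/6
= 43.67


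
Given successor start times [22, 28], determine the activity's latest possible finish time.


LF = min of all successor start times
Successors start at: [22, 28]
LF = min(22, 28)
= 22


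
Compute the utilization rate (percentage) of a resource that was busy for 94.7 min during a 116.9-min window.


Utilization = busy / total × 100
= 94.7 / 116.9 × 100
= 81.0%


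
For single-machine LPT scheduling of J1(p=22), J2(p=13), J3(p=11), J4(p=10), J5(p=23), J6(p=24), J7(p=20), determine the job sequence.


LPT: sort by longest processing time first
  J6: p=24
  J5: p=23
  J1: p=22
  J7: p=20
  J2: p=13
  J3: p=11
  J4: p=10
Order: J6 → J5 → J1 → J7 → J2 → J3 → J4


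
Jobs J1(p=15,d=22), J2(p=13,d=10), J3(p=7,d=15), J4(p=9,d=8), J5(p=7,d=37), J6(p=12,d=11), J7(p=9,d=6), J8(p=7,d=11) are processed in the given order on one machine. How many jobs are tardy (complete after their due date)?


Completion vs due date:
  J1: C=15, d=22 → on time
  J2: C=28, d=10 → TARDY
  J3: C=35, d=15 → TARDY
  J4: C=44, d=8 → TARDY
  J5: C=51, d=37 → TARDY
  J6: C=63, d=11 → TARDY
  J7: C=72, d=6 → TARDY
  J8: C=79, d=11 → TARDY
Tardy jobs: J2, J3, J4, J5, J6, J7, J8
Count = 7
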